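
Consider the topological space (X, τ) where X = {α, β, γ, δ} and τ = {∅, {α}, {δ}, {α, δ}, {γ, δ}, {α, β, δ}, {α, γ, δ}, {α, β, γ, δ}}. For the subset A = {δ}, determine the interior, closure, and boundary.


int(A) = {δ}, cl(A) = {β, γ, δ}, ∂A = {β, γ}.

Closed sets in (X, τ) are complements of opens:
  closed(X, τ) = {∅, {β}, {γ}, {α, β}, {β, γ}, {α, β, γ}, {β, γ, δ}, {α, β, γ, δ}}.
int(A) = ⋃ {U ∈ τ : U ⊆ A}. Opens contained in A: ∅, {δ}.
Taking the union of these: int(A) = {δ}.
cl(A) = ⋂ {C closed : A ⊆ C}. Closed sets containing A: {β, γ, δ}, {α, β, γ, δ}.
Intersecting these: cl(A) = {β, γ, δ}.
∂A = cl(A) ∖ int(A) = {β, γ, δ} ∖ {δ} = {β, γ}.


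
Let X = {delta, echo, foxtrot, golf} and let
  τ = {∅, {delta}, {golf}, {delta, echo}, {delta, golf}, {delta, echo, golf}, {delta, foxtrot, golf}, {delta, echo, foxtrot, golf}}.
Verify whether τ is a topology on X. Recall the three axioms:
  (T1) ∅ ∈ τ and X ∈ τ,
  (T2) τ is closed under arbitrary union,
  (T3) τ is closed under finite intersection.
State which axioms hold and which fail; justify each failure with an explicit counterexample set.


τ IS a topology on X.

Axiom (T1): ∅ ∈ τ? Yes; X ∈ τ? Yes.
Axiom (T2/T3): check pairwise unions and intersections of members of τ.
All pairwise intersections and unions checked — each lies in τ. Therefore τ satisfies (T1), (T2), (T3): it IS a topology on X.


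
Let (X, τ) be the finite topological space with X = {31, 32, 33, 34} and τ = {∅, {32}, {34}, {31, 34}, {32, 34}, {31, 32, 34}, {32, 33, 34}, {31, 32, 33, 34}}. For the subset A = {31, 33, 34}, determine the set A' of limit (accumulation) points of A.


A' = {31, 33}

For each x ∈ X, list the open sets U ∈ τ with x ∈ U, then check whether U ∩ (A ∖ {x}) ≠ ∅ for every such U.
  x = 31: opens ∋ x are {31, 34}, {31, 32, 34}, {31, 32, 33, 34}; each meets A ∖ {31}, so x IS a limit point.
  x = 32: open {32} ∋ x has {32} ∩ (A ∖ {32}) = ∅, so x is NOT a limit point.
  x = 33: opens ∋ x are {32, 33, 34}, {31, 32, 33, 34}; each meets A ∖ {33}, so x IS a limit point.
  x = 34: open {34} ∋ x has {34} ∩ (A ∖ {34}) = ∅, so x is NOT a limit point.
Collecting: A' = {31, 33}.


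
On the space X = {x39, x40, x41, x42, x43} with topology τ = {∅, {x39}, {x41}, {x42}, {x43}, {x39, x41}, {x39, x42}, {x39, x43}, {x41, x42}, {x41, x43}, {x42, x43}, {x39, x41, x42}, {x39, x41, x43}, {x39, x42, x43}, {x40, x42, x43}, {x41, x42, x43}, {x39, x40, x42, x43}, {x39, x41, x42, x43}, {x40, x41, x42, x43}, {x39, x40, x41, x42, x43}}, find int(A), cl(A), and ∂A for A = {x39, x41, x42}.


int(A) = {x39, x41, x42}, cl(A) = {x39, x40, x41, x42}, ∂A = {x40}.

Closed sets in (X, τ) are complements of opens:
  closed(X, τ) = {∅, {x39}, {x40}, {x41}, {x39, x40}, {x39, x41}, {x40, x41}, {x40, x42}, {x40, x43}, {x39, x40, x41}, {x39, x40, x42}, {x39, x40, x43}, {x40, x41, x42}, {x40, x41, x43}, {x40, x42, x43}, {x39, x40, x41, x42}, {x39, x40, x41, x43}, {x39, x40, x42, x43}, {x40, x41, x42, x43}, {x39, x40, x41, x42, x43}}.
int(A) = ⋃ {U ∈ τ : U ⊆ A}. Opens contained in A: ∅, {x39}, {x41}, {x42}, {x39, x41}, {x39, x42}, {x41, x42}, {x39, x41, x42}.
Taking the union of these: int(A) = {x39, x41, x42}.
cl(A) = ⋂ {C closed : A ⊆ C}. Closed sets containing A: {x39, x40, x41, x42}, {x39, x40, x41, x42, x43}.
Intersecting these: cl(A) = {x39, x40, x41, x42}.
∂A = cl(A) ∖ int(A) = {x39, x40, x41, x42} ∖ {x39, x41, x42} = {x40}.


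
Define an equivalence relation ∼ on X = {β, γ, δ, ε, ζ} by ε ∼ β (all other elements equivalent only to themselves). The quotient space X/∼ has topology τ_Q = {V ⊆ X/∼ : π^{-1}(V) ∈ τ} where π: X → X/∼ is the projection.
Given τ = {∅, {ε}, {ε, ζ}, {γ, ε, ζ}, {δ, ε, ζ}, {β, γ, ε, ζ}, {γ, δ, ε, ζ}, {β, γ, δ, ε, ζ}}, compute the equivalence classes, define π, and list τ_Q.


X/∼ = {[β=ε], [γ], [δ], [ζ]}; |τ_Q| = 3.

Equivalence classes: [β=ε], [γ], [δ], [ζ].
Quotient map π: X → X/∼ sends β ↦ [β=ε], γ ↦ [γ], δ ↦ [δ], ε ↦ [β=ε], ζ ↦ [ζ].
For each subset V ⊆ X/∼, compute π^{-1}(V) ⊆ X and check whether π^{-1}(V) ∈ τ. V is open in τ_Q iff π^{-1}(V) ∈ τ.
  V = {}: π^{-1}(V) = ∅ ∈ τ ✓.
  V = {[β=ε]}: π^{-1}(V) = {β, ε} ∉ τ ✗.
  V = {[γ]}: π^{-1}(V) = {γ} ∉ τ ✗.
  V = {[β=ε], [γ]}: π^{-1}(V) = {β, γ, ε} ∉ τ ✗.
  V = {[δ]}: π^{-1}(V) = {δ} ∉ τ ✗.
  V = {[β=ε], [δ]}: π^{-1}(V) = {β, δ, ε} ∉ τ ✗.
  V = {[γ], [δ]}: π^{-1}(V) = {γ, δ} ∉ τ ✗.
  V = {[β=ε], [γ], [δ]}: π^{-1}(V) = {β, γ, δ, ε} ∉ τ ✗.
  V = {[ζ]}: π^{-1}(V) = {ζ} ∉ τ ✗.
  V = {[β=ε], [ζ]}: π^{-1}(V) = {β, ε, ζ} ∉ τ ✗.
  V = {[γ], [ζ]}: π^{-1}(V) = {γ, ζ} ∉ τ ✗.
  V = {[β=ε], [γ], [ζ]}: π^{-1}(V) = {β, γ, ε, ζ} ∈ τ ✓.
  V = {[δ], [ζ]}: π^{-1}(V) = {δ, ζ} ∉ τ ✗.
  V = {[β=ε], [δ], [ζ]}: π^{-1}(V) = {β, δ, ε, ζ} ∉ τ ✗.
  V = {[γ], [δ], [ζ]}: π^{-1}(V) = {γ, δ, ζ} ∉ τ ✗.
  V = {[β=ε], [γ], [δ], [ζ]}: π^{-1}(V) = {β, γ, δ, ε, ζ} ∈ τ ✓.
Open sets in the quotient: τ_Q = {{}, {[β=ε], [γ], [ζ]}, {[β=ε], [γ], [δ], [ζ]}} (3 elements).


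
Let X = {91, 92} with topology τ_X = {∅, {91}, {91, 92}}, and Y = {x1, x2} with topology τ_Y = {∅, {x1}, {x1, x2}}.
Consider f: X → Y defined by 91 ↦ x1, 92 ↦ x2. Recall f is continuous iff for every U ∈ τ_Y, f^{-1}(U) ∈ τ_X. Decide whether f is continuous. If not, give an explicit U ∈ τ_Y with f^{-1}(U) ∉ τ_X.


f IS continuous.

Compute f^{-1}(U) for each U ∈ τ_Y:
  U = ∅: f^{-1}(U) = ∅ ∈ τ_X ✓.
  U = {x1}: f^{-1}(U) = {91} ∈ τ_X ✓.
  U = {x1, x2}: f^{-1}(U) = {91, 92} ∈ τ_X ✓.
Every preimage lies in τ_X, so f IS continuous.


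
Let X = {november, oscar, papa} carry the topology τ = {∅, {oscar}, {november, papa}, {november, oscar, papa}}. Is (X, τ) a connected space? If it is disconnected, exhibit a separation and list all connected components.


(X, τ) is disconnected; components = [{oscar}, {november, papa}].

Find clopen sets (U ∈ τ with X ∖ U ∈ τ):
  U = ∅, X ∖ U = {november, oscar, papa} — both open, so U is clopen.
  U = {oscar}, X ∖ U = {november, papa} — both open, so U is clopen.
  U = {november, papa}, X ∖ U = {oscar} — both open, so U is clopen.
  U = {november, oscar, papa}, X ∖ U = ∅ — both open, so U is clopen.
Nontrivial clopen(s) exist: e.g. {november, papa}. So (X, τ) is disconnected.
Compute connected components by grouping points that agree on all clopens:
  component: {oscar}
  component: {november, papa}


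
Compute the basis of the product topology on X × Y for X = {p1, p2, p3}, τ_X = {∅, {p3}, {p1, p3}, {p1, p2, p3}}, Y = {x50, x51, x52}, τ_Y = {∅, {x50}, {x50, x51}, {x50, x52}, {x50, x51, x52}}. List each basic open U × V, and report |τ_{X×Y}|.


Basis B = {∅ × ∅, {p3} × {x50}, {p1, p3} × {x50}, {p3} × {x50, x51}, {p3} × {x50, x52}, {p1, p2, p3} × {x50}, {p3} × {x50, x51, x52}, {p1, p3} × {x50, x51}, {p1, p3} × {x50, x52}, {p1, p3} × {x50, x51, x52}, {p1, p2, p3} × {x50, x51}, {p1, p2, p3} × {x50, x52}, {p1, p2, p3} × {x50, x51, x52}}; |τ_{X×Y}| = 30.

Enumerate products U × V with U ∈ τ_X, V ∈ τ_Y (deduplicated):
  ∅ × ∅ = {} (∅)
  {p3} × {x50} = {(p3,x50)}
  {p1, p3} × {x50} = {(p1,x50), (p3,x50)}
  {p3} × {x50, x51} = {(p3,x50), (p3,x51)}
  {p3} × {x50, x52} = {(p3,x50), (p3,x52)}
  {p1, p2, p3} × {x50} = {(p1,x50), (p2,x50), (p3,x50)}
  {p3} × {x50, x51, x52} = {(p3,x50), (p3,x51), (p3,x52)}
  {p1, p3} × {x50, x51} = {(p1,x50), (p1,x51), (p3,x50), (p3,x51)}
  {p1, p3} × {x50, x52} = {(p1,x50), (p1,x52), (p3,x50), (p3,x52)}
  {p1, p3} × {x50, x51, x52} = {(p1,x50), (p1,x51), (p1,x52), (p3,x50), (p3,x51), (p3,x52)}
  {p1, p2, p3} × {x50, x51} = {(p1,x50), (p1,x51), (p2,x50), (p2,x51), (p3,x50), (p3,x51)}
  {p1, p2, p3} × {x50, x52} = {(p1,x50), (p1,x52), (p2,x50), (p2,x52), (p3,x50), (p3,x52)}
  {p1, p2, p3} × {x50, x51, x52} = {(p1,x50), (p1,x51), (p1,x52), (p2,x50), (p2,x51), (p2,x52), (p3,x50), (p3,x51), (p3,x52)}
These 13 distinct sets form the basis B.
Close under arbitrary unions to get τ_{X×Y}; counting gives |τ_{X×Y}| = 30.


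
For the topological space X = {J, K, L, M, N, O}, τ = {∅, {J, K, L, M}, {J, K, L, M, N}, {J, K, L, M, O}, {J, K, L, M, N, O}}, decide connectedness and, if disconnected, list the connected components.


(X, τ) is connected.

Find clopen sets (U ∈ τ with X ∖ U ∈ τ):
  U = ∅, X ∖ U = {J, K, L, M, N, O} — both open, so U is clopen.
  U = {J, K, L, M, N, O}, X ∖ U = ∅ — both open, so U is clopen.
Only trivial clopens (∅ and X) exist, so (X, τ) is connected.
Compute connected components by grouping points that agree on all clopens:
  component: {J, K, L, M, N, O}


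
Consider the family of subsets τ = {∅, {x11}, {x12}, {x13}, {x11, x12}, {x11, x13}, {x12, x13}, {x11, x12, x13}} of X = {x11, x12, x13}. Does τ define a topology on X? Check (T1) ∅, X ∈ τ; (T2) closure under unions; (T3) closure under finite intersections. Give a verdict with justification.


τ IS a topology on X.

Axiom (T1): ∅ ∈ τ? Yes; X ∈ τ? Yes.
Axiom (T2/T3): check pairwise unions and intersections of members of τ.
All pairwise intersections and unions checked — each lies in τ. Therefore τ satisfies (T1), (T2), (T3): it IS a topology on X.


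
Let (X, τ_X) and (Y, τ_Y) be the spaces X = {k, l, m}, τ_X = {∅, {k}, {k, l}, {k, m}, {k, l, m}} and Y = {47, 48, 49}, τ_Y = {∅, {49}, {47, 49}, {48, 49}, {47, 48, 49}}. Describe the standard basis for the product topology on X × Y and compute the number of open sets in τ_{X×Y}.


Basis B = {∅ × ∅, {k} × {49}, {k} × {47, 49}, {k} × {48, 49}, {k, l} × {49}, {k, m} × {49}, {k} × {47, 48, 49}, {k, l, m} × {49}, {k, l} × {47, 49}, {k, m} × {47, 49}, {k, l} × {48, 49}, {k, m} × {48, 49}, {k, l} × {47, 48, 49}, {k, m} × {47, 48, 49}, {k, l, m} × {47, 49}, {k, l, m} × {48, 49}, {k, l, m} × {47, 48, 49}}; |τ_{X×Y}| = 48.

Enumerate products U × V with U ∈ τ_X, V ∈ τ_Y (deduplicated):
  ∅ × ∅ = {} (∅)
  {k} × {49} = {(k,49)}
  {k} × {47, 49} = {(k,47), (k,49)}
  {k} × {48, 49} = {(k,48), (k,49)}
  {k, l} × {49} = {(k,49), (l,49)}
  {k, m} × {49} = {(k,49), (m,49)}
  {k} × {47, 48, 49} = {(k,47), (k,48), (k,49)}
  {k, l, m} × {49} = {(k,49), (l,49), (m,49)}
  {k, l} × {47, 49} = {(k,47), (k,49), (l,47), (l,49)}
  {k, m} × {47, 49} = {(k,47), (k,49), (m,47), (m,49)}
  {k, l} × {48, 49} = {(k,48), (k,49), (l,48), (l,49)}
  {k, m} × {48, 49} = {(k,48), (k,49), (m,48), (m,49)}
  {k, l} × {47, 48, 49} = {(k,47), (k,48), (k,49), (l,47), (l,48), (l,49)}
  {k, m} × {47, 48, 49} = {(k,47), (k,48), (k,49), (m,47), (m,48), (m,49)}
  {k, l, m} × {47, 49} = {(k,47), (k,49), (l,47), (l,49), (m,47), (m,49)}
  {k, l, m} × {48, 49} = {(k,48), (k,49), (l,48), (l,49), (m,48), (m,49)}
  {k, l, m} × {47, 48, 49} = {(k,47), (k,48), (k,49), (l,47), (l,48), (l,49), (m,47), (m,48), (m,49)}
These 17 distinct sets form the basis B.
Close under arbitrary unions to get τ_{X×Y}; counting gives |τ_{X×Y}| = 48.


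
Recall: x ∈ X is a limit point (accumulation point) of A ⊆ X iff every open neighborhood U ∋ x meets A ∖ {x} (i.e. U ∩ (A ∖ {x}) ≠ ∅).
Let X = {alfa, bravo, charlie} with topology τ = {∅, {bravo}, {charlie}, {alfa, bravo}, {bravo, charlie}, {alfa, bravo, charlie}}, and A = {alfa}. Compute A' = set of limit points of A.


A' = ∅

For each x ∈ X, list the open sets U ∈ τ with x ∈ U, then check whether U ∩ (A ∖ {x}) ≠ ∅ for every such U.
  x = alfa: open {alfa, bravo} ∋ x has {alfa, bravo} ∩ (A ∖ {alfa}) = ∅, so x is NOT a limit point.
  x = bravo: open {bravo} ∋ x has {bravo} ∩ (A ∖ {bravo}) = ∅, so x is NOT a limit point.
  x = charlie: open {charlie} ∋ x has {charlie} ∩ (A ∖ {charlie}) = ∅, so x is NOT a limit point.
Collecting: A' = ∅.


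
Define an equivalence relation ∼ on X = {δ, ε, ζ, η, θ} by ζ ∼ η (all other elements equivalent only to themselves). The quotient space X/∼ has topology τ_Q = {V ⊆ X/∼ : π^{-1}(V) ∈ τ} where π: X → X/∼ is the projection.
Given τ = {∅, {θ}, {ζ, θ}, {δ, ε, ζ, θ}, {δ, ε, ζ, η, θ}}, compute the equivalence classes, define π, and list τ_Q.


X/∼ = {[δ], [ε], [ζ=η], [θ]}; |τ_Q| = 3.

Equivalence classes: [δ], [ε], [ζ=η], [θ].
Quotient map π: X → X/∼ sends δ ↦ [δ], ε ↦ [ε], ζ ↦ [ζ=η], η ↦ [ζ=η], θ ↦ [θ].
For each subset V ⊆ X/∼, compute π^{-1}(V) ⊆ X and check whether π^{-1}(V) ∈ τ. V is open in τ_Q iff π^{-1}(V) ∈ τ.
  V = {}: π^{-1}(V) = ∅ ∈ τ ✓.
  V = {[δ]}: π^{-1}(V) = {δ} ∉ τ ✗.
  V = {[ε]}: π^{-1}(V) = {ε} ∉ τ ✗.
  V = {[δ], [ε]}: π^{-1}(V) = {δ, ε} ∉ τ ✗.
  V = {[ζ=η]}: π^{-1}(V) = {ζ, η} ∉ τ ✗.
  V = {[δ], [ζ=η]}: π^{-1}(V) = {δ, ζ, η} ∉ τ ✗.
  V = {[ε], [ζ=η]}: π^{-1}(V) = {ε, ζ, η} ∉ τ ✗.
  V = {[δ], [ε], [ζ=η]}: π^{-1}(V) = {δ, ε, ζ, η} ∉ τ ✗.
  V = {[θ]}: π^{-1}(V) = {θ} ∈ τ ✓.
  V = {[δ], [θ]}: π^{-1}(V) = {δ, θ} ∉ τ ✗.
  V = {[ε], [θ]}: π^{-1}(V) = {ε, θ} ∉ τ ✗.
  V = {[δ], [ε], [θ]}: π^{-1}(V) = {δ, ε, θ} ∉ τ ✗.
  V = {[ζ=η], [θ]}: π^{-1}(V) = {ζ, η, θ} ∉ τ ✗.
  V = {[δ], [ζ=η], [θ]}: π^{-1}(V) = {δ, ζ, η, θ} ∉ τ ✗.
  V = {[ε], [ζ=η], [θ]}: π^{-1}(V) = {ε, ζ, η, θ} ∉ τ ✗.
  V = {[δ], [ε], [ζ=η], [θ]}: π^{-1}(V) = {δ, ε, ζ, η, θ} ∈ τ ✓.
Open sets in the quotient: τ_Q = {{}, {[θ]}, {[δ], [ε], [ζ=η], [θ]}} (3 elements).


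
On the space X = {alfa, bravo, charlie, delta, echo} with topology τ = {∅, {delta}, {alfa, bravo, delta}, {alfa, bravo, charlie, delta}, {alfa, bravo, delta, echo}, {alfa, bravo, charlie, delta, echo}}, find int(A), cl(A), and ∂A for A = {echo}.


int(A) = ∅, cl(A) = {echo}, ∂A = {echo}.

Closed sets in (X, τ) are complements of opens:
  closed(X, τ) = {∅, {charlie}, {echo}, {charlie, echo}, {alfa, bravo, charlie, echo}, {alfa, bravo, charlie, delta, echo}}.
int(A) = ⋃ {U ∈ τ : U ⊆ A}. Opens contained in A: ∅.
Taking the union of these: int(A) = ∅.
cl(A) = ⋂ {C closed : A ⊆ C}. Closed sets containing A: {echo}, {charlie, echo}, {alfa, bravo, charlie, echo}, {alfa, bravo, charlie, delta, echo}.
Intersecting these: cl(A) = {echo}.
∂A = cl(A) ∖ int(A) = {echo} ∖ ∅ = {echo}.


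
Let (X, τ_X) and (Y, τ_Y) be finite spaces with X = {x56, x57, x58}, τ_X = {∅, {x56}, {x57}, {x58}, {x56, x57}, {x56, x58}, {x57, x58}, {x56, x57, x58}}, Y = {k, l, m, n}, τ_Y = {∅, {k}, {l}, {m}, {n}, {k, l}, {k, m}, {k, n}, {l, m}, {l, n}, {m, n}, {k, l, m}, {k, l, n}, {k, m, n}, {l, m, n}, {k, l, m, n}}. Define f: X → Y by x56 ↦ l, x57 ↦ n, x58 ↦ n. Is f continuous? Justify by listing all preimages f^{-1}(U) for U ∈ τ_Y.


f IS continuous.

Compute f^{-1}(U) for each U ∈ τ_Y:
  U = ∅: f^{-1}(U) = ∅ ∈ τ_X ✓.
  U = {k}: f^{-1}(U) = ∅ ∈ τ_X ✓.
  U = {l}: f^{-1}(U) = {x56} ∈ τ_X ✓.
  U = {m}: f^{-1}(U) = ∅ ∈ τ_X ✓.
  U = {n}: f^{-1}(U) = {x57, x58} ∈ τ_X ✓.
  U = {k, l}: f^{-1}(U) = {x56} ∈ τ_X ✓.
  U = {k, m}: f^{-1}(U) = ∅ ∈ τ_X ✓.
  U = {k, n}: f^{-1}(U) = {x57, x58} ∈ τ_X ✓.
  U = {l, m}: f^{-1}(U) = {x56} ∈ τ_X ✓.
  U = {l, n}: f^{-1}(U) = {x56, x57, x58} ∈ τ_X ✓.
  U = {m, n}: f^{-1}(U) = {x57, x58} ∈ τ_X ✓.
  U = {k, l, m}: f^{-1}(U) = {x56} ∈ τ_X ✓.
  U = {k, l, n}: f^{-1}(U) = {x56, x57, x58} ∈ τ_X ✓.
  U = {k, m, n}: f^{-1}(U) = {x57, x58} ∈ τ_X ✓.
  U = {l, m, n}: f^{-1}(U) = {x56, x57, x58} ∈ τ_X ✓.
  U = {k, l, m, n}: f^{-1}(U) = {x56, x57, x58} ∈ τ_X ✓.
Every preimage lies in τ_X, so f IS continuous.


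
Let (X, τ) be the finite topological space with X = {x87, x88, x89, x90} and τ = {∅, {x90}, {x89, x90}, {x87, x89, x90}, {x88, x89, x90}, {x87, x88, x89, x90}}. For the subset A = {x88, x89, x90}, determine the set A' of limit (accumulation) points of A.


A' = {x87, x88, x89}

For each x ∈ X, list the open sets U ∈ τ with x ∈ U, then check whether U ∩ (A ∖ {x}) ≠ ∅ for every such U.
  x = x87: opens ∋ x are {x87, x89, x90}, {x87, x88, x89, x90}; each meets A ∖ {x87}, so x IS a limit point.
  x = x88: opens ∋ x are {x88, x89, x90}, {x87, x88, x89, x90}; each meets A ∖ {x88}, so x IS a limit point.
  x = x89: opens ∋ x are {x89, x90}, {x87, x89, x90}, {x88, x89, x90}, {x87, x88, x89, x90}; each meets A ∖ {x89}, so x IS a limit point.
  x = x90: open {x90} ∋ x has {x90} ∩ (A ∖ {x90}) = ∅, so x is NOT a limit point.
Collecting: A' = {x87, x88, x89}.


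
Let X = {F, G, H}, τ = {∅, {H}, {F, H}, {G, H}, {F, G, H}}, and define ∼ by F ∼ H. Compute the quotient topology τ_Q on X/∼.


X/∼ = {[F=H], [G]}; |τ_Q| = 3.

Equivalence classes: [F=H], [G].
Quotient map π: X → X/∼ sends F ↦ [F=H], G ↦ [G], H ↦ [F=H].
For each subset V ⊆ X/∼, compute π^{-1}(V) ⊆ X and check whether π^{-1}(V) ∈ τ. V is open in τ_Q iff π^{-1}(V) ∈ τ.
  V = {}: π^{-1}(V) = ∅ ∈ τ ✓.
  V = {[F=H]}: π^{-1}(V) = {F, H} ∈ τ ✓.
  V = {[G]}: π^{-1}(V) = {G} ∉ τ ✗.
  V = {[F=H], [G]}: π^{-1}(V) = {F, G, H} ∈ τ ✓.
Open sets in the quotient: τ_Q = {{}, {[F=H]}, {[F=H], [G]}} (3 elements).


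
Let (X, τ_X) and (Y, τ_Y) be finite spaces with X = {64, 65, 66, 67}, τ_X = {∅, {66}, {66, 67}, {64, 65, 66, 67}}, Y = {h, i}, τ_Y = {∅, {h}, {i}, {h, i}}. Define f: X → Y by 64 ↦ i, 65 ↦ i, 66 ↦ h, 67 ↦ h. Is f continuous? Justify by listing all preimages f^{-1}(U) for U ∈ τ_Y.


f is NOT continuous.

Compute f^{-1}(U) for each U ∈ τ_Y:
  U = ∅: f^{-1}(U) = ∅ ∈ τ_X ✓.
  U = {h}: f^{-1}(U) = {66, 67} ∈ τ_X ✓.
  U = {i}: f^{-1}(U) = {64, 65} ∉ τ_X ✗.
  U = {h, i}: f^{-1}(U) = {64, 65, 66, 67} ∈ τ_X ✓.
Found U = {i} with f^{-1}(U) = {64, 65} not in τ_X. Therefore f is NOT continuous.


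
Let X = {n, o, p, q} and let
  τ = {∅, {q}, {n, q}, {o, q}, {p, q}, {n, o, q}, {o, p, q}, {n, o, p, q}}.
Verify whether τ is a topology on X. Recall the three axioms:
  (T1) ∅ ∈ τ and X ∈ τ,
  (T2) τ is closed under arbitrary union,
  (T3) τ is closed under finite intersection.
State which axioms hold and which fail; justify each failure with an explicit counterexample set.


τ is NOT a topology on X.

Axiom (T1): ∅ ∈ τ? Yes; X ∈ τ? Yes.
Axiom (T2/T3): check pairwise unions and intersections of members of τ.
Counterexample for (T2): {n, q} ∪ {p, q} = {n, p, q} ∉ τ. Therefore τ is NOT a topology.


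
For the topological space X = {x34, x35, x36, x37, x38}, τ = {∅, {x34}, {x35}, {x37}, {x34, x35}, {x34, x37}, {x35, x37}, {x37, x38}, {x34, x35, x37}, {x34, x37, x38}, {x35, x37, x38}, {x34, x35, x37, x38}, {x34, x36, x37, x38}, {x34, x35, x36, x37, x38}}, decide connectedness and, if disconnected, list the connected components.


(X, τ) is disconnected; components = [{x35}, {x34, x36, x37, x38}].

Find clopen sets (U ∈ τ with X ∖ U ∈ τ):
  U = ∅, X ∖ U = {x34, x35, x36, x37, x38} — both open, so U is clopen.
  U = {x35}, X ∖ U = {x34, x36, x37, x38} — both open, so U is clopen.
  U = {x34, x36, x37, x38}, X ∖ U = {x35} — both open, so U is clopen.
  U = {x34, x35, x36, x37, x38}, X ∖ U = ∅ — both open, so U is clopen.
Nontrivial clopen(s) exist: e.g. {x35}. So (X, τ) is disconnected.
Compute connected components by grouping points that agree on all clopens:
  component: {x35}
  component: {x34, x36, x37, x38}


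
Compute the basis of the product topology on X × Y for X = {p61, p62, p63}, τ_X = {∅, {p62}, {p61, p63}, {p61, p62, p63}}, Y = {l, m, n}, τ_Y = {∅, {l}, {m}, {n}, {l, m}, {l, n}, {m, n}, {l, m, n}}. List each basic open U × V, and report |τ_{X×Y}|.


Basis B = {∅ × ∅, {p62} × {l}, {p62} × {m}, {p62} × {n}, {p61, p63} × {l}, {p61, p63} × {m}, {p61, p63} × {n}, {p62} × {l, m}, {p62} × {l, n}, {p62} × {m, n}, {p61, p62, p63} × {l}, {p61, p62, p63} × {m}, {p61, p62, p63} × {n}, {p62} × {l, m, n}, {p61, p63} × {l, m}, {p61, p63} × {l, n}, {p61, p63} × {m, n}, {p61, p63} × {l, m, n}, {p61, p62, p63} × {l, m}, {p61, p62, p63} × {l, n}, {p61, p62, p63} × {m, n}, {p61, p62, p63} × {l, m, n}}; |τ_{X×Y}| = 64.

Enumerate products U × V with U ∈ τ_X, V ∈ τ_Y (deduplicated):
  ∅ × ∅ = {} (∅)
  {p62} × {l} = {(p62,l)}
  {p62} × {m} = {(p62,m)}
  {p62} × {n} = {(p62,n)}
  {p61, p63} × {l} = {(p61,l), (p63,l)}
  {p61, p63} × {m} = {(p61,m), (p63,m)}
  {p61, p63} × {n} = {(p61,n), (p63,n)}
  {p62} × {l, m} = {(p62,l), (p62,m)}
  {p62} × {l, n} = {(p62,l), (p62,n)}
  {p62} × {m, n} = {(p62,m), (p62,n)}
  {p61, p62, p63} × {l} = {(p61,l), (p62,l), (p63,l)}
  {p61, p62, p63} × {m} = {(p61,m), (p62,m), (p63,m)}
  {p61, p62, p63} × {n} = {(p61,n), (p62,n), (p63,n)}
  {p62} × {l, m, n} = {(p62,l), (p62,m), (p62,n)}
  {p61, p63} × {l, m} = {(p61,l), (p61,m), (p63,l), (p63,m)}
  {p61, p63} × {l, n} = {(p61,l), (p61,n), (p63,l), (p63,n)}
  {p61, p63} × {m, n} = {(p61,m), (p61,n), (p63,m), (p63,n)}
  {p61, p63} × {l, m, n} = {(p61,l), (p61,m), (p61,n), (p63,l), (p63,m), (p63,n)}
  {p61, p62, p63} × {l, m} = {(p61,l), (p61,m), (p62,l), (p62,m), (p63,l), (p63,m)}
  {p61, p62, p63} × {l, n} = {(p61,l), (p61,n), (p62,l), (p62,n), (p63,l), (p63,n)}
  {p61, p62, p63} × {m, n} = {(p61,m), (p61,n), (p62,m), (p62,n), (p63,m), (p63,n)}
  {p61, p62, p63} × {l, m, n} = {(p61,l), (p61,m), (p61,n), (p62,l), (p62,m), (p62,n), (p63,l), (p63,m), (p63,n)}
These 22 distinct sets form the basis B.
Close under arbitrary unions to get τ_{X×Y}; counting gives |τ_{X×Y}| = 64.


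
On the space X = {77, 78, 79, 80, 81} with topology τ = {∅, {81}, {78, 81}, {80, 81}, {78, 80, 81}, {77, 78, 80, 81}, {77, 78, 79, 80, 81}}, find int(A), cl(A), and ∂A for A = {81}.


int(A) = {81}, cl(A) = {77, 78, 79, 80, 81}, ∂A = {77, 78, 79, 80}.

Closed sets in (X, τ) are complements of opens:
  closed(X, τ) = {∅, {79}, {77, 79}, {77, 78, 79}, {77, 79, 80}, {77, 78, 79, 80}, {77, 78, 79, 80, 81}}.
int(A) = ⋃ {U ∈ τ : U ⊆ A}. Opens contained in A: ∅, {81}.
Taking the union of these: int(A) = {81}.
cl(A) = ⋂ {C closed : A ⊆ C}. Closed sets containing A: {77, 78, 79, 80, 81}.
Intersecting these: cl(A) = {77, 78, 79, 80, 81}.
∂A = cl(A) ∖ int(A) = {77, 78, 79, 80, 81} ∖ {81} = {77, 78, 79, 80}.


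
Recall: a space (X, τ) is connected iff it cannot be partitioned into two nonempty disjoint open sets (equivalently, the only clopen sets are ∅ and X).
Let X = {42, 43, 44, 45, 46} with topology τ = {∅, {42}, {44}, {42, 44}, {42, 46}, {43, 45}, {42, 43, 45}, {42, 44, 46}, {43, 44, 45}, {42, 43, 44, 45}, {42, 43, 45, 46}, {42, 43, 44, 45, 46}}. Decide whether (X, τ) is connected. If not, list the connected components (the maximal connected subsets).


(X, τ) is disconnected; components = [{44}, {42, 46}, {43, 45}].

Find clopen sets (U ∈ τ with X ∖ U ∈ τ):
  U = ∅, X ∖ U = {42, 43, 44, 45, 46} — both open, so U is clopen.
  U = {44}, X ∖ U = {42, 43, 45, 46} — both open, so U is clopen.
  U = {42, 46}, X ∖ U = {43, 44, 45} — both open, so U is clopen.
  U = {43, 45}, X ∖ U = {42, 44, 46} — both open, so U is clopen.
  U = {42, 44, 46}, X ∖ U = {43, 45} — both open, so U is clopen.
  U = {43, 44, 45}, X ∖ U = {42, 46} — both open, so U is clopen.
  U = {42, 43, 45, 46}, X ∖ U = {44} — both open, so U is clopen.
  U = {42, 43, 44, 45, 46}, X ∖ U = ∅ — both open, so U is clopen.
Nontrivial clopen(s) exist: e.g. {44}. So (X, τ) is disconnected.
Compute connected components by grouping points that agree on all clopens:
  component: {44}
  component: {42, 46}
  component: {43, 45}


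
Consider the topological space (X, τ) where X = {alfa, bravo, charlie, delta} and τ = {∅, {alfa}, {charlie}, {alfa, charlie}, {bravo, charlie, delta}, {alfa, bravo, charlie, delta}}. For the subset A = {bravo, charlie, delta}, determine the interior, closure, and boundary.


int(A) = {bravo, charlie, delta}, cl(A) = {bravo, charlie, delta}, ∂A = ∅.

Closed sets in (X, τ) are complements of opens:
  closed(X, τ) = {∅, {alfa}, {bravo, delta}, {alfa, bravo, delta}, {bravo, charlie, delta}, {alfa, bravo, charlie, delta}}.
int(A) = ⋃ {U ∈ τ : U ⊆ A}. Opens contained in A: ∅, {charlie}, {bravo, charlie, delta}.
Taking the union of these: int(A) = {bravo, charlie, delta}.
cl(A) = ⋂ {C closed : A ⊆ C}. Closed sets containing A: {bravo, charlie, delta}, {alfa, bravo, charlie, delta}.
Intersecting these: cl(A) = {bravo, charlie, delta}.
∂A = cl(A) ∖ int(A) = {bravo, charlie, delta} ∖ {bravo, charlie, delta} = ∅.


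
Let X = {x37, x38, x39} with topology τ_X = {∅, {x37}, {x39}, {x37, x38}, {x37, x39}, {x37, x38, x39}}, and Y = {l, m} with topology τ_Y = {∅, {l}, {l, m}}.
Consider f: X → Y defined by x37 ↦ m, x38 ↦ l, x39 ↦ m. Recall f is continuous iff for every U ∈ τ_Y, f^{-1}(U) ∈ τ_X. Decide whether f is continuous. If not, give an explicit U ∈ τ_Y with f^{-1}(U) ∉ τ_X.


f is NOT continuous.

Compute f^{-1}(U) for each U ∈ τ_Y:
  U = ∅: f^{-1}(U) = ∅ ∈ τ_X ✓.
  U = {l}: f^{-1}(U) = {x38} ∉ τ_X ✗.
  U = {l, m}: f^{-1}(U) = {x37, x38, x39} ∈ τ_X ✓.
Found U = {l} with f^{-1}(U) = {x38} not in τ_X. Therefore f is NOT continuous.


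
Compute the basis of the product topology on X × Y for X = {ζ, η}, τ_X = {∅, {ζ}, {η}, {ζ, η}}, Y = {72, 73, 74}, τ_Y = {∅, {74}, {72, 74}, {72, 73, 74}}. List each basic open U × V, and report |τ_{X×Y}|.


Basis B = {∅ × ∅, {ζ} × {74}, {η} × {74}, {ζ} × {72, 74}, {ζ, η} × {74}, {η} × {72, 74}, {ζ} × {72, 73, 74}, {η} × {72, 73, 74}, {ζ, η} × {72, 74}, {ζ, η} × {72, 73, 74}}; |τ_{X×Y}| = 16.

Enumerate products U × V with U ∈ τ_X, V ∈ τ_Y (deduplicated):
  ∅ × ∅ = {} (∅)
  {ζ} × {74} = {(ζ,74)}
  {η} × {74} = {(η,74)}
  {ζ} × {72, 74} = {(ζ,72), (ζ,74)}
  {ζ, η} × {74} = {(ζ,74), (η,74)}
  {η} × {72, 74} = {(η,72), (η,74)}
  {ζ} × {72, 73, 74} = {(ζ,72), (ζ,73), (ζ,74)}
  {η} × {72, 73, 74} = {(η,72), (η,73), (η,74)}
  {ζ, η} × {72, 74} = {(ζ,72), (ζ,74), (η,72), (η,74)}
  {ζ, η} × {72, 73, 74} = {(ζ,72), (ζ,73), (ζ,74), (η,72), (η,73), (η,74)}
These 10 distinct sets form the basis B.
Close under arbitrary unions to get τ_{X×Y}; counting gives |τ_{X×Y}| = 16.


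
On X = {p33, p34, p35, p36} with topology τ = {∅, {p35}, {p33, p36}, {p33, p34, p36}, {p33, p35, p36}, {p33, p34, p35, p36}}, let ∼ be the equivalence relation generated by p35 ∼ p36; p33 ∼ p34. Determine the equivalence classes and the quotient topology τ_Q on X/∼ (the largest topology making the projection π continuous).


X/∼ = {[p33=p34], [p35=p36]}; |τ_Q| = 2.

Equivalence classes: [p33=p34], [p35=p36].
Quotient map π: X → X/∼ sends p33 ↦ [p33=p34], p34 ↦ [p33=p34], p35 ↦ [p35=p36], p36 ↦ [p35=p36].
For each subset V ⊆ X/∼, compute π^{-1}(V) ⊆ X and check whether π^{-1}(V) ∈ τ. V is open in τ_Q iff π^{-1}(V) ∈ τ.
  V = {}: π^{-1}(V) = ∅ ∈ τ ✓.
  V = {[p33=p34]}: π^{-1}(V) = {p33, p34} ∉ τ ✗.
  V = {[p35=p36]}: π^{-1}(V) = {p35, p36} ∉ τ ✗.
  V = {[p33=p34], [p35=p36]}: π^{-1}(V) = {p33, p34, p35, p36} ∈ τ ✓.
Open sets in the quotient: τ_Q = {{}, {[p33=p34], [p35=p36]}} (2 elements).


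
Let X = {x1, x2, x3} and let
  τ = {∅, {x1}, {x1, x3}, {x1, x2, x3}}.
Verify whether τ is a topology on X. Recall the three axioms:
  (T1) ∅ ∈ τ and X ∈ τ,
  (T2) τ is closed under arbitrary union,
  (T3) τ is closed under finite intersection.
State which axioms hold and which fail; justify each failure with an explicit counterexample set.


τ IS a topology on X.

Axiom (T1): ∅ ∈ τ? Yes; X ∈ τ? Yes.
Axiom (T2/T3): check pairwise unions and intersections of members of τ.
All pairwise intersections and unions checked — each lies in τ. Therefore τ satisfies (T1), (T2), (T3): it IS a topology on X.


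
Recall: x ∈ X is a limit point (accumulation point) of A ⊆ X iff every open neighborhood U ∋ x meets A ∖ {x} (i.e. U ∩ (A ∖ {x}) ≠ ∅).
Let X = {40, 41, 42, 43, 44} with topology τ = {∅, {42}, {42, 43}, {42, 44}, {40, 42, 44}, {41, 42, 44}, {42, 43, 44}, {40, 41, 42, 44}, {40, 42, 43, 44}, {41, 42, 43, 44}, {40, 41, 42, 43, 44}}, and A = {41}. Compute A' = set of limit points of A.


A' = ∅

For each x ∈ X, list the open sets U ∈ τ with x ∈ U, then check whether U ∩ (A ∖ {x}) ≠ ∅ for every such U.
  x = 40: open {40, 42, 44} ∋ x has {40, 42, 44} ∩ (A ∖ {40}) = ∅, so x is NOT a limit point.
  x = 41: open {41, 42, 44} ∋ x has {41, 42, 44} ∩ (A ∖ {41}) = ∅, so x is NOT a limit point.
  x = 42: open {42} ∋ x has {42} ∩ (A ∖ {42}) = ∅, so x is NOT a limit point.
  x = 43: open {42, 43} ∋ x has {42, 43} ∩ (A ∖ {43}) = ∅, so x is NOT a limit point.
  x = 44: open {42, 44} ∋ x has {42, 44} ∩ (A ∖ {44}) = ∅, so x is NOT a limit point.
Collecting: A' = ∅.


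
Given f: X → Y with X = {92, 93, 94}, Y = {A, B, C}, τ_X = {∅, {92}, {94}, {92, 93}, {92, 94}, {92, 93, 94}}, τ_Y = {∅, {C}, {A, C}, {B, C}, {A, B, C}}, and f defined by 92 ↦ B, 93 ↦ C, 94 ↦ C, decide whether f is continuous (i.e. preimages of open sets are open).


f is NOT continuous.

Compute f^{-1}(U) for each U ∈ τ_Y:
  U = ∅: f^{-1}(U) = ∅ ∈ τ_X ✓.
  U = {C}: f^{-1}(U) = {93, 94} ∉ τ_X ✗.
  U = {A, C}: f^{-1}(U) = {93, 94} ∉ τ_X ✗.
  U = {B, C}: f^{-1}(U) = {92, 93, 94} ∈ τ_X ✓.
  U = {A, B, C}: f^{-1}(U) = {92, 93, 94} ∈ τ_X ✓.
Found U = {C} with f^{-1}(U) = {93, 94} not in τ_X. Therefore f is NOT continuous.


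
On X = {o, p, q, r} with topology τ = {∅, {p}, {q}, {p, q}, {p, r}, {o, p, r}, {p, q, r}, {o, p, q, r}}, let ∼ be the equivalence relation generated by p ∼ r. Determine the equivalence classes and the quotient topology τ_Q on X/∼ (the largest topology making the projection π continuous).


X/∼ = {[o], [p=r], [q]}; |τ_Q| = 6.

Equivalence classes: [o], [p=r], [q].
Quotient map π: X → X/∼ sends o ↦ [o], p ↦ [p=r], q ↦ [q], r ↦ [p=r].
For each subset V ⊆ X/∼, compute π^{-1}(V) ⊆ X and check whether π^{-1}(V) ∈ τ. V is open in τ_Q iff π^{-1}(V) ∈ τ.
  V = {}: π^{-1}(V) = ∅ ∈ τ ✓.
  V = {[o]}: π^{-1}(V) = {o} ∉ τ ✗.
  V = {[p=r]}: π^{-1}(V) = {p, r} ∈ τ ✓.
  V = {[o], [p=r]}: π^{-1}(V) = {o, p, r} ∈ τ ✓.
  V = {[q]}: π^{-1}(V) = {q} ∈ τ ✓.
  V = {[o], [q]}: π^{-1}(V) = {o, q} ∉ τ ✗.
  V = {[p=r], [q]}: π^{-1}(V) = {p, q, r} ∈ τ ✓.
  V = {[o], [p=r], [q]}: π^{-1}(V) = {o, p, q, r} ∈ τ ✓.
Open sets in the quotient: τ_Q = {{}, {[p=r]}, {[o], [p=r]}, {[q]}, {[p=r], [q]}, {[o], [p=r], [q]}} (6 elements).


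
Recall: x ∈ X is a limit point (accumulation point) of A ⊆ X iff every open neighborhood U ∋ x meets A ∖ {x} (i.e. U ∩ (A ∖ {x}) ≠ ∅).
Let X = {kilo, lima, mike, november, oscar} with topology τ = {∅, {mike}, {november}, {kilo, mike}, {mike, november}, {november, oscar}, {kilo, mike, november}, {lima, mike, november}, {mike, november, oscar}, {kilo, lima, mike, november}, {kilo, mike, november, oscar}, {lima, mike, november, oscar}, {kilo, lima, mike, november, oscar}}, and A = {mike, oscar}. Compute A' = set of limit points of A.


A' = {kilo, lima}

For each x ∈ X, list the open sets U ∈ τ with x ∈ U, then check whether U ∩ (A ∖ {x}) ≠ ∅ for every such U.
  x = kilo: opens ∋ x are {kilo, mike}, {kilo, mike, november}, {kilo, lima, mike, november}, {kilo, mike, november, oscar}, {kilo, lima, mike, november, oscar}; each meets A ∖ {kilo}, so x IS a limit point.
  x = lima: opens ∋ x are {lima, mike, november}, {kilo, lima, mike, november}, {lima, mike, november, oscar}, {kilo, lima, mike, november, oscar}; each meets A ∖ {lima}, so x IS a limit point.
  x = mike: open {mike} ∋ x has {mike} ∩ (A ∖ {mike}) = ∅, so x is NOT a limit point.
  x = november: open {november} ∋ x has {november} ∩ (A ∖ {november}) = ∅, so x is NOT a limit point.
  x = oscar: open {november, oscar} ∋ x has {november, oscar} ∩ (A ∖ {oscar}) = ∅, so x is NOT a limit point.
Collecting: A' = {kilo, lima}.


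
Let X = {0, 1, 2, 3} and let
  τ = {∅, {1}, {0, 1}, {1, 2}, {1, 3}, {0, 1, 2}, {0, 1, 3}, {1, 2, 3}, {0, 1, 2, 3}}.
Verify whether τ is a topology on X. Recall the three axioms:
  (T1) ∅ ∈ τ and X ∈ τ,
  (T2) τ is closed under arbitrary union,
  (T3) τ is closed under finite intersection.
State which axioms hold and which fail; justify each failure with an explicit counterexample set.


τ IS a topology on X.

Axiom (T1): ∅ ∈ τ? Yes; X ∈ τ? Yes.
Axiom (T2/T3): check pairwise unions and intersections of members of τ.
All pairwise intersections and unions checked — each lies in τ. Therefore τ satisfies (T1), (T2), (T3): it IS a topology on X.


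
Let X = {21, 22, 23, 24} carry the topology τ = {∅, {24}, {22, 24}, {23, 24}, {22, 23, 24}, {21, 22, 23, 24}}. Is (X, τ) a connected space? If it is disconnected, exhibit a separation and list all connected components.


(X, τ) is connected.

Find clopen sets (U ∈ τ with X ∖ U ∈ τ):
  U = ∅, X ∖ U = {21, 22, 23, 24} — both open, so U is clopen.
  U = {21, 22, 23, 24}, X ∖ U = ∅ — both open, so U is clopen.
Only trivial clopens (∅ and X) exist, so (X, τ) is connected.
Compute connected components by grouping points that agree on all clopens:
  component: {21, 22, 23, 24}


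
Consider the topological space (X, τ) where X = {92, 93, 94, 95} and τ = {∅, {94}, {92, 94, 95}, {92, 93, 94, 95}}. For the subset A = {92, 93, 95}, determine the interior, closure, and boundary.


int(A) = ∅, cl(A) = {92, 93, 95}, ∂A = {92, 93, 95}.

Closed sets in (X, τ) are complements of opens:
  closed(X, τ) = {∅, {93}, {92, 93, 95}, {92, 93, 94, 95}}.
int(A) = ⋃ {U ∈ τ : U ⊆ A}. Opens contained in A: ∅.
Taking the union of these: int(A) = ∅.
cl(A) = ⋂ {C closed : A ⊆ C}. Closed sets containing A: {92, 93, 95}, {92, 93, 94, 95}.
Intersecting these: cl(A) = {92, 93, 95}.
∂A = cl(A) ∖ int(A) = {92, 93, 95} ∖ ∅ = {92, 93, 95}.


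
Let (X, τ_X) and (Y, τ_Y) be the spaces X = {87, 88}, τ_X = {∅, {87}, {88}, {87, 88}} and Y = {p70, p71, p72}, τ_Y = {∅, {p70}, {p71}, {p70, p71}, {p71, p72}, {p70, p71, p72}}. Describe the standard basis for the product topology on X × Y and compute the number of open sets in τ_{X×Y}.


Basis B = {∅ × ∅, {87} × {p70}, {87} × {p71}, {88} × {p70}, {88} × {p71}, {87} × {p70, p71}, {87, 88} × {p70}, {87} × {p71, p72}, {87, 88} × {p71}, {88} × {p70, p71}, {88} × {p71, p72}, {87} × {p70, p71, p72}, {88} × {p70, p71, p72}, {87, 88} × {p70, p71}, {87, 88} × {p71, p72}, {87, 88} × {p70, p71, p72}}; |τ_{X×Y}| = 36.

Enumerate products U × V with U ∈ τ_X, V ∈ τ_Y (deduplicated):
  ∅ × ∅ = {} (∅)
  {87} × {p70} = {(87,p70)}
  {87} × {p71} = {(87,p71)}
  {88} × {p70} = {(88,p70)}
  {88} × {p71} = {(88,p71)}
  {87} × {p70, p71} = {(87,p70), (87,p71)}
  {87, 88} × {p70} = {(87,p70), (88,p70)}
  {87} × {p71, p72} = {(87,p71), (87,p72)}
  {87, 88} × {p71} = {(87,p71), (88,p71)}
  {88} × {p70, p71} = {(88,p70), (88,p71)}
  {88} × {p71, p72} = {(88,p71), (88,p72)}
  {87} × {p70, p71, p72} = {(87,p70), (87,p71), (87,p72)}
  {88} × {p70, p71, p72} = {(88,p70), (88,p71), (88,p72)}
  {87, 88} × {p70, p71} = {(87,p70), (87,p71), (88,p70), (88,p71)}
  {87, 88} × {p71, p72} = {(87,p71), (87,p72), (88,p71), (88,p72)}
  {87, 88} × {p70, p71, p72} = {(87,p70), (87,p71), (87,p72), (88,p70), (88,p71), (88,p72)}
These 16 distinct sets form the basis B.
Close under arbitrary unions to get τ_{X×Y}; counting gives |τ_{X×Y}| = 36.


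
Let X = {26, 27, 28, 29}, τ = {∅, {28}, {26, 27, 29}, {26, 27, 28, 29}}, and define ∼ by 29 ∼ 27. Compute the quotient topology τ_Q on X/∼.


X/∼ = {[26], [27=29], [28]}; |τ_Q| = 4.

Equivalence classes: [26], [27=29], [28].
Quotient map π: X → X/∼ sends 26 ↦ [26], 27 ↦ [27=29], 28 ↦ [28], 29 ↦ [27=29].
For each subset V ⊆ X/∼, compute π^{-1}(V) ⊆ X and check whether π^{-1}(V) ∈ τ. V is open in τ_Q iff π^{-1}(V) ∈ τ.
  V = {}: π^{-1}(V) = ∅ ∈ τ ✓.
  V = {[26]}: π^{-1}(V) = {26} ∉ τ ✗.
  V = {[27=29]}: π^{-1}(V) = {27, 29} ∉ τ ✗.
  V = {[26], [27=29]}: π^{-1}(V) = {26, 27, 29} ∈ τ ✓.
  V = {[28]}: π^{-1}(V) = {28} ∈ τ ✓.
  V = {[26], [28]}: π^{-1}(V) = {26, 28} ∉ τ ✗.
  V = {[27=29], [28]}: π^{-1}(V) = {27, 28, 29} ∉ τ ✗.
  V = {[26], [27=29], [28]}: π^{-1}(V) = {26, 27, 28, 29} ∈ τ ✓.
Open sets in the quotient: τ_Q = {{}, {[26], [27=29]}, {[28]}, {[26], [27=29], [28]}} (4 elements).


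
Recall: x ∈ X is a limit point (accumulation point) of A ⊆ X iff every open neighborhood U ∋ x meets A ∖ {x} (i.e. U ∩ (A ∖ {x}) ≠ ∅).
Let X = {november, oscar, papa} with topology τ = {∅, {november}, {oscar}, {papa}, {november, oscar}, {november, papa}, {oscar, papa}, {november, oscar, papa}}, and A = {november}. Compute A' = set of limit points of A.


A' = ∅

For each x ∈ X, list the open sets U ∈ τ with x ∈ U, then check whether U ∩ (A ∖ {x}) ≠ ∅ for every such U.
  x = november: open {november} ∋ x has {november} ∩ (A ∖ {november}) = ∅, so x is NOT a limit point.
  x = oscar: open {oscar} ∋ x has {oscar} ∩ (A ∖ {oscar}) = ∅, so x is NOT a limit point.
  x = papa: open {papa} ∋ x has {papa} ∩ (A ∖ {papa}) = ∅, so x is NOT a limit point.
Collecting: A' = ∅.


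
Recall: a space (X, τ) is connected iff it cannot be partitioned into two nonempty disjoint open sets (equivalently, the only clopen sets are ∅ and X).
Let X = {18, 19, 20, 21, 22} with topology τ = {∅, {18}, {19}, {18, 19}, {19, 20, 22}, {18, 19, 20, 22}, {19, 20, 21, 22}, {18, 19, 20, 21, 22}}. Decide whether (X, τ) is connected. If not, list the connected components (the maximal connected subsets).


(X, τ) is disconnected; components = [{18}, {19, 20, 21, 22}].

Find clopen sets (U ∈ τ with X ∖ U ∈ τ):
  U = ∅, X ∖ U = {18, 19, 20, 21, 22} — both open, so U is clopen.
  U = {18}, X ∖ U = {19, 20, 21, 22} — both open, so U is clopen.
  U = {19, 20, 21, 22}, X ∖ U = {18} — both open, so U is clopen.
  U = {18, 19, 20, 21, 22}, X ∖ U = ∅ — both open, so U is clopen.
Nontrivial clopen(s) exist: e.g. {19, 20, 21, 22}. So (X, τ) is disconnected.
Compute connected components by grouping points that agree on all clopens:
  component: {18}
  component: {19, 20, 21, 22}


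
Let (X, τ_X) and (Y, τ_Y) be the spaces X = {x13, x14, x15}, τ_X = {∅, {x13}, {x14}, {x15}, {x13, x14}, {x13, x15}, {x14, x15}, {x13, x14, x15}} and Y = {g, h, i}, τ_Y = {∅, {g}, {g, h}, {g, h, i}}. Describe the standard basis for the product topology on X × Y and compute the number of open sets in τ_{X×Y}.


Basis B = {∅ × ∅, {x13} × {g}, {x14} × {g}, {x15} × {g}, {x13} × {g, h}, {x13, x14} × {g}, {x13, x15} × {g}, {x14} × {g, h}, {x14, x15} × {g}, {x15} × {g, h}, {x13} × {g, h, i}, {x13, x14, x15} × {g}, {x14} × {g, h, i}, {x15} × {g, h, i}, {x13, x14} × {g, h}, {x13, x15} × {g, h}, {x14, x15} × {g, h}, {x13, x14} × {g, h, i}, {x13, x15} × {g, h, i}, {x13, x14, x15} × {g, h}, {x14, x15} × {g, h, i}, {x13, x14, x15} × {g, h, i}}; |τ_{X×Y}| = 64.

Enumerate products U × V with U ∈ τ_X, V ∈ τ_Y (deduplicated):
  ∅ × ∅ = {} (∅)
  {x13} × {g} = {(x13,g)}
  {x14} × {g} = {(x14,g)}
  {x15} × {g} = {(x15,g)}
  {x13} × {g, h} = {(x13,g), (x13,h)}
  {x13, x14} × {g} = {(x13,g), (x14,g)}
  {x13, x15} × {g} = {(x13,g), (x15,g)}
  {x14} × {g, h} = {(x14,g), (x14,h)}
  {x14, x15} × {g} = {(x14,g), (x15,g)}
  {x15} × {g, h} = {(x15,g), (x15,h)}
  {x13} × {g, h, i} = {(x13,g), (x13,h), (x13,i)}
  {x13, x14, x15} × {g} = {(x13,g), (x14,g), (x15,g)}
  {x14} × {g, h, i} = {(x14,g), (x14,h), (x14,i)}
  {x15} × {g, h, i} = {(x15,g), (x15,h), (x15,i)}
  {x13, x14} × {g, h} = {(x13,g), (x13,h), (x14,g), (x14,h)}
  {x13, x15} × {g, h} = {(x13,g), (x13,h), (x15,g), (x15,h)}
  {x14, x15} × {g, h} = {(x14,g), (x14,h), (x15,g), (x15,h)}
  {x13, x14} × {g, h, i} = {(x13,g), (x13,h), (x13,i), (x14,g), (x14,h), (x14,i)}
  {x13, x15} × {g, h, i} = {(x13,g), (x13,h), (x13,i), (x15,g), (x15,h), (x15,i)}
  {x13, x14, x15} × {g, h} = {(x13,g), (x13,h), (x14,g), (x14,h), (x15,g), (x15,h)}
  {x14, x15} × {g, h, i} = {(x14,g), (x14,h), (x14,i), (x15,g), (x15,h), (x15,i)}
  {x13, x14, x15} × {g, h, i} = {(x13,g), (x13,h), (x13,i), (x14,g), (x14,h), (x14,i), (x15,g), (x15,h), (x15,i)}
These 22 distinct sets form the basis B.
Close under arbitrary unions to get τ_{X×Y}; counting gives |τ_{X×Y}| = 64.
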